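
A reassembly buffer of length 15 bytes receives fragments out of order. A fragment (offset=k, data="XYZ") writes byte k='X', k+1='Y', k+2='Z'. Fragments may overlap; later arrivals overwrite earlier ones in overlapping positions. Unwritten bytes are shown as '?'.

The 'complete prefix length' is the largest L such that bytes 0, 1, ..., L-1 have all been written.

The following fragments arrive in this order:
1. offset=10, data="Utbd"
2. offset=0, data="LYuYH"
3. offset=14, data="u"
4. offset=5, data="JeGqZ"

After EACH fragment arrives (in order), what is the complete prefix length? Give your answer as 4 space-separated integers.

Answer: 0 5 5 15

Derivation:
Fragment 1: offset=10 data="Utbd" -> buffer=??????????Utbd? -> prefix_len=0
Fragment 2: offset=0 data="LYuYH" -> buffer=LYuYH?????Utbd? -> prefix_len=5
Fragment 3: offset=14 data="u" -> buffer=LYuYH?????Utbdu -> prefix_len=5
Fragment 4: offset=5 data="JeGqZ" -> buffer=LYuYHJeGqZUtbdu -> prefix_len=15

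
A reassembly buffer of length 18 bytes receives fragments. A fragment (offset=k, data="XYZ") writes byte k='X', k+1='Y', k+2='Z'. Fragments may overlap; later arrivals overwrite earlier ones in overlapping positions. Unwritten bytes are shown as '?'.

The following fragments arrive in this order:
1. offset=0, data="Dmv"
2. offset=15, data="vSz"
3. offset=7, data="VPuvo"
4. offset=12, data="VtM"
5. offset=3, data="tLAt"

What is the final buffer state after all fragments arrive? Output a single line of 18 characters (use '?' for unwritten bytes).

Answer: DmvtLAtVPuvoVtMvSz

Derivation:
Fragment 1: offset=0 data="Dmv" -> buffer=Dmv???????????????
Fragment 2: offset=15 data="vSz" -> buffer=Dmv????????????vSz
Fragment 3: offset=7 data="VPuvo" -> buffer=Dmv????VPuvo???vSz
Fragment 4: offset=12 data="VtM" -> buffer=Dmv????VPuvoVtMvSz
Fragment 5: offset=3 data="tLAt" -> buffer=DmvtLAtVPuvoVtMvSz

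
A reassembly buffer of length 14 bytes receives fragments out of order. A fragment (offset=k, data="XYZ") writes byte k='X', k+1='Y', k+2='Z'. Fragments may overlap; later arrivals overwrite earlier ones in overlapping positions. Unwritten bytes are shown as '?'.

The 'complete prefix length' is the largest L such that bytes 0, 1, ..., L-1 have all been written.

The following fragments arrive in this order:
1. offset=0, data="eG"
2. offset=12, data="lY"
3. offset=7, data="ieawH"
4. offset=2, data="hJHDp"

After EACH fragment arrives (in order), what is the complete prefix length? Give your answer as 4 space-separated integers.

Fragment 1: offset=0 data="eG" -> buffer=eG???????????? -> prefix_len=2
Fragment 2: offset=12 data="lY" -> buffer=eG??????????lY -> prefix_len=2
Fragment 3: offset=7 data="ieawH" -> buffer=eG?????ieawHlY -> prefix_len=2
Fragment 4: offset=2 data="hJHDp" -> buffer=eGhJHDpieawHlY -> prefix_len=14

Answer: 2 2 2 14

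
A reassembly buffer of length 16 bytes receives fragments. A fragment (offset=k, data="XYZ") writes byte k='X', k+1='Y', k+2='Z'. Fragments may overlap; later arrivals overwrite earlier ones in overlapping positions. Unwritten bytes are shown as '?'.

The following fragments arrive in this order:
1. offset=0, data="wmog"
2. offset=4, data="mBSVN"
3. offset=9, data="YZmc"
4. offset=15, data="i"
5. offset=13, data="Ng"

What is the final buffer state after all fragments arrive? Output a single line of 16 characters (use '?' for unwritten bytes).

Fragment 1: offset=0 data="wmog" -> buffer=wmog????????????
Fragment 2: offset=4 data="mBSVN" -> buffer=wmogmBSVN???????
Fragment 3: offset=9 data="YZmc" -> buffer=wmogmBSVNYZmc???
Fragment 4: offset=15 data="i" -> buffer=wmogmBSVNYZmc??i
Fragment 5: offset=13 data="Ng" -> buffer=wmogmBSVNYZmcNgi

Answer: wmogmBSVNYZmcNgi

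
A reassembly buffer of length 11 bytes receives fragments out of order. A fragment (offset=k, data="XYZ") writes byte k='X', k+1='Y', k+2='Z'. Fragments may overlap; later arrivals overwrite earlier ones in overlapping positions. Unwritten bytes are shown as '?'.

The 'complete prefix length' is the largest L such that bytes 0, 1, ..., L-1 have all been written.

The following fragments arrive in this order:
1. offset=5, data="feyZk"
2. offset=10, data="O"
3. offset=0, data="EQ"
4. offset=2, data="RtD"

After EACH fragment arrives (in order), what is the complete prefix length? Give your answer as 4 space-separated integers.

Answer: 0 0 2 11

Derivation:
Fragment 1: offset=5 data="feyZk" -> buffer=?????feyZk? -> prefix_len=0
Fragment 2: offset=10 data="O" -> buffer=?????feyZkO -> prefix_len=0
Fragment 3: offset=0 data="EQ" -> buffer=EQ???feyZkO -> prefix_len=2
Fragment 4: offset=2 data="RtD" -> buffer=EQRtDfeyZkO -> prefix_len=11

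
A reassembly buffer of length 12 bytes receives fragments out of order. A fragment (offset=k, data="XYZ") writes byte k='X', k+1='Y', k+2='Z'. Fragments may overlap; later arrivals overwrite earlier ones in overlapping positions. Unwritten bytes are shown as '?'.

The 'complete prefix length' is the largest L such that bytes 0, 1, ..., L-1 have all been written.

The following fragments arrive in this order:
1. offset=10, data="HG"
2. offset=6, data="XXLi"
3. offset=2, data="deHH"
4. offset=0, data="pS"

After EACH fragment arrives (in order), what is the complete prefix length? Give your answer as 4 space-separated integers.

Fragment 1: offset=10 data="HG" -> buffer=??????????HG -> prefix_len=0
Fragment 2: offset=6 data="XXLi" -> buffer=??????XXLiHG -> prefix_len=0
Fragment 3: offset=2 data="deHH" -> buffer=??deHHXXLiHG -> prefix_len=0
Fragment 4: offset=0 data="pS" -> buffer=pSdeHHXXLiHG -> prefix_len=12

Answer: 0 0 0 12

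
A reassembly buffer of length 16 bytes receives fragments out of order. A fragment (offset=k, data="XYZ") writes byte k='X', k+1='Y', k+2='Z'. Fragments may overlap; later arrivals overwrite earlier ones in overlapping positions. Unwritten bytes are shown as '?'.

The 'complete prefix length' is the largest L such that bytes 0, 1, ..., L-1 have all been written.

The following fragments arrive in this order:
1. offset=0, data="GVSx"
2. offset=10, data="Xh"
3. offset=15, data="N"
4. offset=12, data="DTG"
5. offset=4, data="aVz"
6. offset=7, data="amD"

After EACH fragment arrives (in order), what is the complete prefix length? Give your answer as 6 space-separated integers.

Fragment 1: offset=0 data="GVSx" -> buffer=GVSx???????????? -> prefix_len=4
Fragment 2: offset=10 data="Xh" -> buffer=GVSx??????Xh???? -> prefix_len=4
Fragment 3: offset=15 data="N" -> buffer=GVSx??????Xh???N -> prefix_len=4
Fragment 4: offset=12 data="DTG" -> buffer=GVSx??????XhDTGN -> prefix_len=4
Fragment 5: offset=4 data="aVz" -> buffer=GVSxaVz???XhDTGN -> prefix_len=7
Fragment 6: offset=7 data="amD" -> buffer=GVSxaVzamDXhDTGN -> prefix_len=16

Answer: 4 4 4 4 7 16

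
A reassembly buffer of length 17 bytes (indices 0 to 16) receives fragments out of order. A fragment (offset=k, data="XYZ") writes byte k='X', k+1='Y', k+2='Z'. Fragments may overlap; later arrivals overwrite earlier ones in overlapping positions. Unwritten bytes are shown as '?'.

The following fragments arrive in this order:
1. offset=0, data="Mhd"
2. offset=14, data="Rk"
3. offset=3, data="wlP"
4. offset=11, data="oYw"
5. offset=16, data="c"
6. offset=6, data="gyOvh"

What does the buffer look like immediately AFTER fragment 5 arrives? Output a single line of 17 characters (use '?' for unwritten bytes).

Answer: MhdwlP?????oYwRkc

Derivation:
Fragment 1: offset=0 data="Mhd" -> buffer=Mhd??????????????
Fragment 2: offset=14 data="Rk" -> buffer=Mhd???????????Rk?
Fragment 3: offset=3 data="wlP" -> buffer=MhdwlP????????Rk?
Fragment 4: offset=11 data="oYw" -> buffer=MhdwlP?????oYwRk?
Fragment 5: offset=16 data="c" -> buffer=MhdwlP?????oYwRkc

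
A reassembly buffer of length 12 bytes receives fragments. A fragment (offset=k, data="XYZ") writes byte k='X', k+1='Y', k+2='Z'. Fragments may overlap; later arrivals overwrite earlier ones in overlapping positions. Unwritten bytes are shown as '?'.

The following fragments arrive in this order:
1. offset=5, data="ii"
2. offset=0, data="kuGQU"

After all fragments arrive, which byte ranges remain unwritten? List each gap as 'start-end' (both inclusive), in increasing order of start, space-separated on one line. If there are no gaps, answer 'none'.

Fragment 1: offset=5 len=2
Fragment 2: offset=0 len=5
Gaps: 7-11

Answer: 7-11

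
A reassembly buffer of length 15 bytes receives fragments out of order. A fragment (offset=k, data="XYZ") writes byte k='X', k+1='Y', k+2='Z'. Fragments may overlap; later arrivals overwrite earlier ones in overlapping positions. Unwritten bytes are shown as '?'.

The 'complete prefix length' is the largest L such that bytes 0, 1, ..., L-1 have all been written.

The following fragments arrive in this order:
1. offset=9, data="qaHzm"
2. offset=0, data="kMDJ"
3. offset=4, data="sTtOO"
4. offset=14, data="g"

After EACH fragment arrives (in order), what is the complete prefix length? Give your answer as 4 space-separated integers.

Fragment 1: offset=9 data="qaHzm" -> buffer=?????????qaHzm? -> prefix_len=0
Fragment 2: offset=0 data="kMDJ" -> buffer=kMDJ?????qaHzm? -> prefix_len=4
Fragment 3: offset=4 data="sTtOO" -> buffer=kMDJsTtOOqaHzm? -> prefix_len=14
Fragment 4: offset=14 data="g" -> buffer=kMDJsTtOOqaHzmg -> prefix_len=15

Answer: 0 4 14 15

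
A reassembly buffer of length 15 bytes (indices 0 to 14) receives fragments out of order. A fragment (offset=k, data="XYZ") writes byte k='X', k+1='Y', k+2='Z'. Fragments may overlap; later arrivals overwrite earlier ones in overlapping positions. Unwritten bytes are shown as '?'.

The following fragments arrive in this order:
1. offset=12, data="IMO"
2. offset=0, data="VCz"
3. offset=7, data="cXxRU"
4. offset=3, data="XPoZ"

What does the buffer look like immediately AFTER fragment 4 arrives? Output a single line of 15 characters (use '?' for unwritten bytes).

Fragment 1: offset=12 data="IMO" -> buffer=????????????IMO
Fragment 2: offset=0 data="VCz" -> buffer=VCz?????????IMO
Fragment 3: offset=7 data="cXxRU" -> buffer=VCz????cXxRUIMO
Fragment 4: offset=3 data="XPoZ" -> buffer=VCzXPoZcXxRUIMO

Answer: VCzXPoZcXxRUIMO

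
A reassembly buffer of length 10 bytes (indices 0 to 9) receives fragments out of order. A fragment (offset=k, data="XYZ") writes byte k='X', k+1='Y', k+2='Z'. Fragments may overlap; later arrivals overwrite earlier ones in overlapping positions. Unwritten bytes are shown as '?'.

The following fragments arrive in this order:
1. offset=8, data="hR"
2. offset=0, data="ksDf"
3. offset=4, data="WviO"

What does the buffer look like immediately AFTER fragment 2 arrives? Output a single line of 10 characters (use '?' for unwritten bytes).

Answer: ksDf????hR

Derivation:
Fragment 1: offset=8 data="hR" -> buffer=????????hR
Fragment 2: offset=0 data="ksDf" -> buffer=ksDf????hR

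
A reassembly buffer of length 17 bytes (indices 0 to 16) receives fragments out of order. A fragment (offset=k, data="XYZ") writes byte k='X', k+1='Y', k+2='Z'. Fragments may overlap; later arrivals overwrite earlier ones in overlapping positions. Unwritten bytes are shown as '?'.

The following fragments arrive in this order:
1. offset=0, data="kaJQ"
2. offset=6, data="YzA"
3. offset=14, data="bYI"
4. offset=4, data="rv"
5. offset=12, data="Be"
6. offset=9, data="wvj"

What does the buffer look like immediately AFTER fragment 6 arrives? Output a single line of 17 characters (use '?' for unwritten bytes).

Answer: kaJQrvYzAwvjBebYI

Derivation:
Fragment 1: offset=0 data="kaJQ" -> buffer=kaJQ?????????????
Fragment 2: offset=6 data="YzA" -> buffer=kaJQ??YzA????????
Fragment 3: offset=14 data="bYI" -> buffer=kaJQ??YzA?????bYI
Fragment 4: offset=4 data="rv" -> buffer=kaJQrvYzA?????bYI
Fragment 5: offset=12 data="Be" -> buffer=kaJQrvYzA???BebYI
Fragment 6: offset=9 data="wvj" -> buffer=kaJQrvYzAwvjBebYI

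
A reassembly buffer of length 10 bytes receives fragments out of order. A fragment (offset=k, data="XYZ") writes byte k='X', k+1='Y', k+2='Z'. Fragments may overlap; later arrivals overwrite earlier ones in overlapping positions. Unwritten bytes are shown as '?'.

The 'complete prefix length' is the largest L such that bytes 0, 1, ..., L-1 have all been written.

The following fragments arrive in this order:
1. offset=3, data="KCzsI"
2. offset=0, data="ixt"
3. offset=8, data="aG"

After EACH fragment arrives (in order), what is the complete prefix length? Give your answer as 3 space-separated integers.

Fragment 1: offset=3 data="KCzsI" -> buffer=???KCzsI?? -> prefix_len=0
Fragment 2: offset=0 data="ixt" -> buffer=ixtKCzsI?? -> prefix_len=8
Fragment 3: offset=8 data="aG" -> buffer=ixtKCzsIaG -> prefix_len=10

Answer: 0 8 10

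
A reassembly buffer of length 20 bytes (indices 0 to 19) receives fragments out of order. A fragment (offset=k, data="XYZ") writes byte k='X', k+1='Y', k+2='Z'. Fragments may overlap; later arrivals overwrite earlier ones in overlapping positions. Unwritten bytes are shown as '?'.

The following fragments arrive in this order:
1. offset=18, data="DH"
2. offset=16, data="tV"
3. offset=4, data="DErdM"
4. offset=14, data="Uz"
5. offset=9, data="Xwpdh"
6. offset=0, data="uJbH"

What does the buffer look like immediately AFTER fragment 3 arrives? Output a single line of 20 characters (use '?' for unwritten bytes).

Answer: ????DErdM???????tVDH

Derivation:
Fragment 1: offset=18 data="DH" -> buffer=??????????????????DH
Fragment 2: offset=16 data="tV" -> buffer=????????????????tVDH
Fragment 3: offset=4 data="DErdM" -> buffer=????DErdM???????tVDH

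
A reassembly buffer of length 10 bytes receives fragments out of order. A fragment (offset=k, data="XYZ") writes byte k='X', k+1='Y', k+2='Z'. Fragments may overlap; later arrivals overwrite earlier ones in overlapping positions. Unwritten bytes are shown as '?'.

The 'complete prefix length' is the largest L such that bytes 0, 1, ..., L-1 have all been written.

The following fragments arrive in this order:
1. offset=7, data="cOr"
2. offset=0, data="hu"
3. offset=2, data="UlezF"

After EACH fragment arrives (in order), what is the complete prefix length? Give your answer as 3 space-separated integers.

Fragment 1: offset=7 data="cOr" -> buffer=???????cOr -> prefix_len=0
Fragment 2: offset=0 data="hu" -> buffer=hu?????cOr -> prefix_len=2
Fragment 3: offset=2 data="UlezF" -> buffer=huUlezFcOr -> prefix_len=10

Answer: 0 2 10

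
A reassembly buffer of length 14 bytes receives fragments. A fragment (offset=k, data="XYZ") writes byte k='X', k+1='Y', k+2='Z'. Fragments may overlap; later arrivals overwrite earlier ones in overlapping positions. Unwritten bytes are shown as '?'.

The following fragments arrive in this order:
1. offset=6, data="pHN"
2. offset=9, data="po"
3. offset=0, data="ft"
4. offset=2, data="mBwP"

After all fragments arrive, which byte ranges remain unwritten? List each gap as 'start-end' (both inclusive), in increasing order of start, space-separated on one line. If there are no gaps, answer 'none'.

Fragment 1: offset=6 len=3
Fragment 2: offset=9 len=2
Fragment 3: offset=0 len=2
Fragment 4: offset=2 len=4
Gaps: 11-13

Answer: 11-13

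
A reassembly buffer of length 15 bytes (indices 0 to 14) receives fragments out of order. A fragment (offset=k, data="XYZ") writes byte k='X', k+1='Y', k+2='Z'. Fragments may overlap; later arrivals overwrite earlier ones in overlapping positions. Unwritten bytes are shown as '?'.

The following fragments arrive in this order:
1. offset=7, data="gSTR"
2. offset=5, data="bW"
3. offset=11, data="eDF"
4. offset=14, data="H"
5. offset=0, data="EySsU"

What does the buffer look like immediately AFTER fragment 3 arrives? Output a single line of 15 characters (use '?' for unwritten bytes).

Fragment 1: offset=7 data="gSTR" -> buffer=???????gSTR????
Fragment 2: offset=5 data="bW" -> buffer=?????bWgSTR????
Fragment 3: offset=11 data="eDF" -> buffer=?????bWgSTReDF?

Answer: ?????bWgSTReDF?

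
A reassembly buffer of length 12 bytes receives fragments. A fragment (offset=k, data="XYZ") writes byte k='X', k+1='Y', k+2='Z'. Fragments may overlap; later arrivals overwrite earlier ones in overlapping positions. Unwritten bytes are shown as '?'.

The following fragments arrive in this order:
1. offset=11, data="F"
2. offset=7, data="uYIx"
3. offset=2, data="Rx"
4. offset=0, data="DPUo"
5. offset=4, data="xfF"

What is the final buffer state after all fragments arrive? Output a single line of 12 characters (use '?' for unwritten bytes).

Fragment 1: offset=11 data="F" -> buffer=???????????F
Fragment 2: offset=7 data="uYIx" -> buffer=???????uYIxF
Fragment 3: offset=2 data="Rx" -> buffer=??Rx???uYIxF
Fragment 4: offset=0 data="DPUo" -> buffer=DPUo???uYIxF
Fragment 5: offset=4 data="xfF" -> buffer=DPUoxfFuYIxF

Answer: DPUoxfFuYIxF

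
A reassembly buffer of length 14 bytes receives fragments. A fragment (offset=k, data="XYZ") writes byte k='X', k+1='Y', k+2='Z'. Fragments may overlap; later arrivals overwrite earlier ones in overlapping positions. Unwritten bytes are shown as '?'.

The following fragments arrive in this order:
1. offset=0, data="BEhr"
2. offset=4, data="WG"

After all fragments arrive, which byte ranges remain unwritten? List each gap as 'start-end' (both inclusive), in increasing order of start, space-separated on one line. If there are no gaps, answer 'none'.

Fragment 1: offset=0 len=4
Fragment 2: offset=4 len=2
Gaps: 6-13

Answer: 6-13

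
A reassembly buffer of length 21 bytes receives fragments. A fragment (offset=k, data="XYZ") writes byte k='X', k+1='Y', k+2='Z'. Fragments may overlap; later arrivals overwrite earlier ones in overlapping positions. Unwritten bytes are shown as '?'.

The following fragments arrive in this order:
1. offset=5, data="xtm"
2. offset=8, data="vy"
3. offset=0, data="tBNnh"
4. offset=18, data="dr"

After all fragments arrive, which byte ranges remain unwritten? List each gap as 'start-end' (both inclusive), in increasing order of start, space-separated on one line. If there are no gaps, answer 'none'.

Fragment 1: offset=5 len=3
Fragment 2: offset=8 len=2
Fragment 3: offset=0 len=5
Fragment 4: offset=18 len=2
Gaps: 10-17 20-20

Answer: 10-17 20-20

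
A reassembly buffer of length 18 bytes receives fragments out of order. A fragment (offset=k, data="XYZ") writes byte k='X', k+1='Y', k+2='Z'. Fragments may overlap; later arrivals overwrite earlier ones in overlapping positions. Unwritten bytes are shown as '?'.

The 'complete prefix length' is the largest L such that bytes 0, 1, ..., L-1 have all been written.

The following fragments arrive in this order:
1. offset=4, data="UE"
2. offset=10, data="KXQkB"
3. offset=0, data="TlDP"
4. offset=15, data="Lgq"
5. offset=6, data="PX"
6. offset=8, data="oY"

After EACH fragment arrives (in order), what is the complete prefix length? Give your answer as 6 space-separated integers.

Fragment 1: offset=4 data="UE" -> buffer=????UE???????????? -> prefix_len=0
Fragment 2: offset=10 data="KXQkB" -> buffer=????UE????KXQkB??? -> prefix_len=0
Fragment 3: offset=0 data="TlDP" -> buffer=TlDPUE????KXQkB??? -> prefix_len=6
Fragment 4: offset=15 data="Lgq" -> buffer=TlDPUE????KXQkBLgq -> prefix_len=6
Fragment 5: offset=6 data="PX" -> buffer=TlDPUEPX??KXQkBLgq -> prefix_len=8
Fragment 6: offset=8 data="oY" -> buffer=TlDPUEPXoYKXQkBLgq -> prefix_len=18

Answer: 0 0 6 6 8 18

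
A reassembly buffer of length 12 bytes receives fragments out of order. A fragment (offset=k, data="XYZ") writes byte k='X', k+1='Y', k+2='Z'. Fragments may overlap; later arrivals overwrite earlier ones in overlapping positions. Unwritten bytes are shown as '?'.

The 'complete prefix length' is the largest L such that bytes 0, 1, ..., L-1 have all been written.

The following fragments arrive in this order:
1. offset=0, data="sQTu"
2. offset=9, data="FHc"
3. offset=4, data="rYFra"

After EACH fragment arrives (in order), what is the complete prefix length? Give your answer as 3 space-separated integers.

Fragment 1: offset=0 data="sQTu" -> buffer=sQTu???????? -> prefix_len=4
Fragment 2: offset=9 data="FHc" -> buffer=sQTu?????FHc -> prefix_len=4
Fragment 3: offset=4 data="rYFra" -> buffer=sQTurYFraFHc -> prefix_len=12

Answer: 4 4 12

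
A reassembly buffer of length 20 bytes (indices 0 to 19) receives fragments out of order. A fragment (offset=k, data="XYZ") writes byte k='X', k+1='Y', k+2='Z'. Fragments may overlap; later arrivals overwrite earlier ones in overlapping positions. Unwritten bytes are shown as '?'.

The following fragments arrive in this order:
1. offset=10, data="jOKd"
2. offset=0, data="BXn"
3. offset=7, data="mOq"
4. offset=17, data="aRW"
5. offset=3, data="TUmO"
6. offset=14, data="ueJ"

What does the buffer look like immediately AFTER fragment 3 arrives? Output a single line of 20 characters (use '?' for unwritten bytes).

Answer: BXn????mOqjOKd??????

Derivation:
Fragment 1: offset=10 data="jOKd" -> buffer=??????????jOKd??????
Fragment 2: offset=0 data="BXn" -> buffer=BXn???????jOKd??????
Fragment 3: offset=7 data="mOq" -> buffer=BXn????mOqjOKd??????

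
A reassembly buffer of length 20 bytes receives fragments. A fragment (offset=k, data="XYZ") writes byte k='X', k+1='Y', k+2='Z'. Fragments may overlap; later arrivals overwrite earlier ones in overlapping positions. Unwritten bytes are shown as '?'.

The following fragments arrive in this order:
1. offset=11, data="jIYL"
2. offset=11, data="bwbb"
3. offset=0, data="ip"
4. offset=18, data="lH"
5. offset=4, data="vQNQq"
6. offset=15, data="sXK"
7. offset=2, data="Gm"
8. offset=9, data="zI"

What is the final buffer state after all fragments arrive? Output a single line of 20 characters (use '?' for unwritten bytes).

Answer: ipGmvQNQqzIbwbbsXKlH

Derivation:
Fragment 1: offset=11 data="jIYL" -> buffer=???????????jIYL?????
Fragment 2: offset=11 data="bwbb" -> buffer=???????????bwbb?????
Fragment 3: offset=0 data="ip" -> buffer=ip?????????bwbb?????
Fragment 4: offset=18 data="lH" -> buffer=ip?????????bwbb???lH
Fragment 5: offset=4 data="vQNQq" -> buffer=ip??vQNQq??bwbb???lH
Fragment 6: offset=15 data="sXK" -> buffer=ip??vQNQq??bwbbsXKlH
Fragment 7: offset=2 data="Gm" -> buffer=ipGmvQNQq??bwbbsXKlH
Fragment 8: offset=9 data="zI" -> buffer=ipGmvQNQqzIbwbbsXKlH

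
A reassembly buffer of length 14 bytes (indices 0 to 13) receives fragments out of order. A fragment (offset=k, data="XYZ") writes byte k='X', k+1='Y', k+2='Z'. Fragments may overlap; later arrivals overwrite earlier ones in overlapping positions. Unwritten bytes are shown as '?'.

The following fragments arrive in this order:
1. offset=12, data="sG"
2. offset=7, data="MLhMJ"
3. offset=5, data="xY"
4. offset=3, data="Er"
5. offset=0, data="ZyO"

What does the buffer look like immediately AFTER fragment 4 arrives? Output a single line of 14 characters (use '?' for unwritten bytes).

Answer: ???ErxYMLhMJsG

Derivation:
Fragment 1: offset=12 data="sG" -> buffer=????????????sG
Fragment 2: offset=7 data="MLhMJ" -> buffer=???????MLhMJsG
Fragment 3: offset=5 data="xY" -> buffer=?????xYMLhMJsG
Fragment 4: offset=3 data="Er" -> buffer=???ErxYMLhMJsG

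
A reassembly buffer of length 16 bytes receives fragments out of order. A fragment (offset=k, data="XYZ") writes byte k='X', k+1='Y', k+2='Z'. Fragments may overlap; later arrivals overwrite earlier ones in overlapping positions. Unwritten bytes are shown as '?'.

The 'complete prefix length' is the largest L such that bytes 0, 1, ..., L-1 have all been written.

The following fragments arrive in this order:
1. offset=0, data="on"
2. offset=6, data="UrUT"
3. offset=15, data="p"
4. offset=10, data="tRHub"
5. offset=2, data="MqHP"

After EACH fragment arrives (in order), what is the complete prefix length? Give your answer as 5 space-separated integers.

Answer: 2 2 2 2 16

Derivation:
Fragment 1: offset=0 data="on" -> buffer=on?????????????? -> prefix_len=2
Fragment 2: offset=6 data="UrUT" -> buffer=on????UrUT?????? -> prefix_len=2
Fragment 3: offset=15 data="p" -> buffer=on????UrUT?????p -> prefix_len=2
Fragment 4: offset=10 data="tRHub" -> buffer=on????UrUTtRHubp -> prefix_len=2
Fragment 5: offset=2 data="MqHP" -> buffer=onMqHPUrUTtRHubp -> prefix_len=16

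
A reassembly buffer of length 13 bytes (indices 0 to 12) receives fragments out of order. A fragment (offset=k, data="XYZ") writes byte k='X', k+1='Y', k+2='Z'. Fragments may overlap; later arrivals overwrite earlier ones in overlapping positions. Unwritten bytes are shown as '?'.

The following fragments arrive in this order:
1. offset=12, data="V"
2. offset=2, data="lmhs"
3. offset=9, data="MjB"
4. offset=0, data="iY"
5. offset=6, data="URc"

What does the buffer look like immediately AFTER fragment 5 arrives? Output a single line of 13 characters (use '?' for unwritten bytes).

Fragment 1: offset=12 data="V" -> buffer=????????????V
Fragment 2: offset=2 data="lmhs" -> buffer=??lmhs??????V
Fragment 3: offset=9 data="MjB" -> buffer=??lmhs???MjBV
Fragment 4: offset=0 data="iY" -> buffer=iYlmhs???MjBV
Fragment 5: offset=6 data="URc" -> buffer=iYlmhsURcMjBV

Answer: iYlmhsURcMjBV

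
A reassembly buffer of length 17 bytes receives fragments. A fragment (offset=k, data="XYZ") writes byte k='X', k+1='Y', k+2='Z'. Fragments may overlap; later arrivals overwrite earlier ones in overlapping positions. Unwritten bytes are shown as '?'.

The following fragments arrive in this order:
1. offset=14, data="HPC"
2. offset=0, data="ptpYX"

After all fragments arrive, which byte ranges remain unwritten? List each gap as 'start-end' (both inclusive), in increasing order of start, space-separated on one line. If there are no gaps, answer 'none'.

Answer: 5-13

Derivation:
Fragment 1: offset=14 len=3
Fragment 2: offset=0 len=5
Gaps: 5-13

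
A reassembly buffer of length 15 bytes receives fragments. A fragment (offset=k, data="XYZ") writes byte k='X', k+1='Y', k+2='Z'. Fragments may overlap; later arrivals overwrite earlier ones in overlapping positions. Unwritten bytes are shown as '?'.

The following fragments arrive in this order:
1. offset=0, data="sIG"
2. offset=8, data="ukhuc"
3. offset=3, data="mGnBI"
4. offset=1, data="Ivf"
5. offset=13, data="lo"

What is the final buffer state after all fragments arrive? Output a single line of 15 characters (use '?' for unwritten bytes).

Fragment 1: offset=0 data="sIG" -> buffer=sIG????????????
Fragment 2: offset=8 data="ukhuc" -> buffer=sIG?????ukhuc??
Fragment 3: offset=3 data="mGnBI" -> buffer=sIGmGnBIukhuc??
Fragment 4: offset=1 data="Ivf" -> buffer=sIvfGnBIukhuc??
Fragment 5: offset=13 data="lo" -> buffer=sIvfGnBIukhuclo

Answer: sIvfGnBIukhuclo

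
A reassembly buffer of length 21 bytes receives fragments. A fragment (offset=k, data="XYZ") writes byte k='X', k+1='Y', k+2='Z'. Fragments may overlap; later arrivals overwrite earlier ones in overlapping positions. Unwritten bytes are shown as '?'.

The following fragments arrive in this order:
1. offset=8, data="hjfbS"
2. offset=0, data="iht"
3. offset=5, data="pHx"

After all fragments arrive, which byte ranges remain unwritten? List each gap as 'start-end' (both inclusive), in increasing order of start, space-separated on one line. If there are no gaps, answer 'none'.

Fragment 1: offset=8 len=5
Fragment 2: offset=0 len=3
Fragment 3: offset=5 len=3
Gaps: 3-4 13-20

Answer: 3-4 13-20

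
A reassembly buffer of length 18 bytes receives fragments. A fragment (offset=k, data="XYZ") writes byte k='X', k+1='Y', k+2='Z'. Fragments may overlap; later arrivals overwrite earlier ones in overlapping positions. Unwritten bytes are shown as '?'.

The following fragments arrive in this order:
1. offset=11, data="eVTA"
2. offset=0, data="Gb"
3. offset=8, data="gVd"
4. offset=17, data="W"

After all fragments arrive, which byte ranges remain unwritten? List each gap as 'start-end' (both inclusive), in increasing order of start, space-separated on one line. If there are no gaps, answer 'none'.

Answer: 2-7 15-16

Derivation:
Fragment 1: offset=11 len=4
Fragment 2: offset=0 len=2
Fragment 3: offset=8 len=3
Fragment 4: offset=17 len=1
Gaps: 2-7 15-16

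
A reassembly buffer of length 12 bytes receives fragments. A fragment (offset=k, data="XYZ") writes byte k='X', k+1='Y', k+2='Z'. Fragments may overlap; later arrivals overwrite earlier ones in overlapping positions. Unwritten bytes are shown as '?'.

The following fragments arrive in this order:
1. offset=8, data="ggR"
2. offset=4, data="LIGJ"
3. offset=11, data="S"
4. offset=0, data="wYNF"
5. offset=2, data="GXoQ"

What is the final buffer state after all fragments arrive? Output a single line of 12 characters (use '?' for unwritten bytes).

Fragment 1: offset=8 data="ggR" -> buffer=????????ggR?
Fragment 2: offset=4 data="LIGJ" -> buffer=????LIGJggR?
Fragment 3: offset=11 data="S" -> buffer=????LIGJggRS
Fragment 4: offset=0 data="wYNF" -> buffer=wYNFLIGJggRS
Fragment 5: offset=2 data="GXoQ" -> buffer=wYGXoQGJggRS

Answer: wYGXoQGJggRS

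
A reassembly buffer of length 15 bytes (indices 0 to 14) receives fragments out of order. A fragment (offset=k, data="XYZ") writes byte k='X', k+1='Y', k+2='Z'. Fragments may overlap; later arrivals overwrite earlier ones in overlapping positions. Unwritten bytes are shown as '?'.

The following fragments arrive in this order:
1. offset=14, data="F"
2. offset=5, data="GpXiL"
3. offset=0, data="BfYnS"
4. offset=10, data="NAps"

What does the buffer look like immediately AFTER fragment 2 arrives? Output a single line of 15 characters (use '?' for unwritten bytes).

Answer: ?????GpXiL????F

Derivation:
Fragment 1: offset=14 data="F" -> buffer=??????????????F
Fragment 2: offset=5 data="GpXiL" -> buffer=?????GpXiL????F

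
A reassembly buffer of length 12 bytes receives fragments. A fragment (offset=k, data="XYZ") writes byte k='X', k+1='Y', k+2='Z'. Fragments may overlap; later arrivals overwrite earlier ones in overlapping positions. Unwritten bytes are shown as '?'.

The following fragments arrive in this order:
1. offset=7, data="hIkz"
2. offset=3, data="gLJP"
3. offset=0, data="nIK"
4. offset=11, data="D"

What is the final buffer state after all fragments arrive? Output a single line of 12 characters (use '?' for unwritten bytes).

Fragment 1: offset=7 data="hIkz" -> buffer=???????hIkz?
Fragment 2: offset=3 data="gLJP" -> buffer=???gLJPhIkz?
Fragment 3: offset=0 data="nIK" -> buffer=nIKgLJPhIkz?
Fragment 4: offset=11 data="D" -> buffer=nIKgLJPhIkzD

Answer: nIKgLJPhIkzD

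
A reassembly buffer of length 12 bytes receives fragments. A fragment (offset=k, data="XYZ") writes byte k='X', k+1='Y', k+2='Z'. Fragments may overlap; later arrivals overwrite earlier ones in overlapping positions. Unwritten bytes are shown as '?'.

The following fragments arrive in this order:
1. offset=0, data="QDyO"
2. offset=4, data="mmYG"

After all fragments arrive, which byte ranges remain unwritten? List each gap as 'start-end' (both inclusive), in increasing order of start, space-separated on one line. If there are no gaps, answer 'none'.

Answer: 8-11

Derivation:
Fragment 1: offset=0 len=4
Fragment 2: offset=4 len=4
Gaps: 8-11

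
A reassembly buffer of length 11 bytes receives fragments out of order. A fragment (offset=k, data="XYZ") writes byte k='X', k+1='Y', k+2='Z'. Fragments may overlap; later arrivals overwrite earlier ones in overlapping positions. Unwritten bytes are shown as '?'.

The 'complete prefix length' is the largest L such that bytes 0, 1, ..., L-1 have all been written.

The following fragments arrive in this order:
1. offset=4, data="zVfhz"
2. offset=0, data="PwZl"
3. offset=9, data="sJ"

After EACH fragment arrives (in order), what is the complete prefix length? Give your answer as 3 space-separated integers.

Answer: 0 9 11

Derivation:
Fragment 1: offset=4 data="zVfhz" -> buffer=????zVfhz?? -> prefix_len=0
Fragment 2: offset=0 data="PwZl" -> buffer=PwZlzVfhz?? -> prefix_len=9
Fragment 3: offset=9 data="sJ" -> buffer=PwZlzVfhzsJ -> prefix_len=11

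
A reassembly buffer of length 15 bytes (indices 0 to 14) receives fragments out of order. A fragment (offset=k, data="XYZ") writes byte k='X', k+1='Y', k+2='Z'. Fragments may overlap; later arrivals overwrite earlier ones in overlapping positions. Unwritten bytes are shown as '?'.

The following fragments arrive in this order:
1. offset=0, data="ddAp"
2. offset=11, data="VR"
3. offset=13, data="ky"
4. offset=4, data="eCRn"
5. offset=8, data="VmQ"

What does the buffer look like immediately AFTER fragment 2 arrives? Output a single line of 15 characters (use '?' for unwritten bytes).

Fragment 1: offset=0 data="ddAp" -> buffer=ddAp???????????
Fragment 2: offset=11 data="VR" -> buffer=ddAp???????VR??

Answer: ddAp???????VR??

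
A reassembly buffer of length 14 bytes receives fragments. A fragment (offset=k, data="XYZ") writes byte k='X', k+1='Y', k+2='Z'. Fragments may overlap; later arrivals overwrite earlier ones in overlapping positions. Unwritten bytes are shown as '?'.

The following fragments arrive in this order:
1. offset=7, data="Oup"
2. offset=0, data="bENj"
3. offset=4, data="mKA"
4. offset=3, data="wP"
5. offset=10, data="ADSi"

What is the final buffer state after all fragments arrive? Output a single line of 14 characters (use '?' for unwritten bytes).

Answer: bENwPKAOupADSi

Derivation:
Fragment 1: offset=7 data="Oup" -> buffer=???????Oup????
Fragment 2: offset=0 data="bENj" -> buffer=bENj???Oup????
Fragment 3: offset=4 data="mKA" -> buffer=bENjmKAOup????
Fragment 4: offset=3 data="wP" -> buffer=bENwPKAOup????
Fragment 5: offset=10 data="ADSi" -> buffer=bENwPKAOupADSi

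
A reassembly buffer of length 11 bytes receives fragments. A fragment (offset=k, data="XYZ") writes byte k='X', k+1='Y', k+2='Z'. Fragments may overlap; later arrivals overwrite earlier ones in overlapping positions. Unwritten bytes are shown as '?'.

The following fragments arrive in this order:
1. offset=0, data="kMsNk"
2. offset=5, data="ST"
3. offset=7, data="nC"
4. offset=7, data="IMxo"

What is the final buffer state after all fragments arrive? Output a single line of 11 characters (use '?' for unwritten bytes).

Answer: kMsNkSTIMxo

Derivation:
Fragment 1: offset=0 data="kMsNk" -> buffer=kMsNk??????
Fragment 2: offset=5 data="ST" -> buffer=kMsNkST????
Fragment 3: offset=7 data="nC" -> buffer=kMsNkSTnC??
Fragment 4: offset=7 data="IMxo" -> buffer=kMsNkSTIMxo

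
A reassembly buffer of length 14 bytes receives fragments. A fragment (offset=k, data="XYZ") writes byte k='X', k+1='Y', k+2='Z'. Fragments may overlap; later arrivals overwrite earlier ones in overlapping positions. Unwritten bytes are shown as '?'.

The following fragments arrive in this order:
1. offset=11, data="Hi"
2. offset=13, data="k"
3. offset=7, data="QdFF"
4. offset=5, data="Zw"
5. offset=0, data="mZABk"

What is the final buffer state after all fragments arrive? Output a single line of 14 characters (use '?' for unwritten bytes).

Fragment 1: offset=11 data="Hi" -> buffer=???????????Hi?
Fragment 2: offset=13 data="k" -> buffer=???????????Hik
Fragment 3: offset=7 data="QdFF" -> buffer=???????QdFFHik
Fragment 4: offset=5 data="Zw" -> buffer=?????ZwQdFFHik
Fragment 5: offset=0 data="mZABk" -> buffer=mZABkZwQdFFHik

Answer: mZABkZwQdFFHik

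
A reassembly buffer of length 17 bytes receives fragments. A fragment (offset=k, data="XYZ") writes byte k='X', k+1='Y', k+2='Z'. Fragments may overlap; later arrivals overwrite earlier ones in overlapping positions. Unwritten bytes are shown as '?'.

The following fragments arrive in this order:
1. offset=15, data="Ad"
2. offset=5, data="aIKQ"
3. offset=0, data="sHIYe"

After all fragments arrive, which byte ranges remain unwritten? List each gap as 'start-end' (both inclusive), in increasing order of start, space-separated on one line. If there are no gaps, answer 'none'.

Answer: 9-14

Derivation:
Fragment 1: offset=15 len=2
Fragment 2: offset=5 len=4
Fragment 3: offset=0 len=5
Gaps: 9-14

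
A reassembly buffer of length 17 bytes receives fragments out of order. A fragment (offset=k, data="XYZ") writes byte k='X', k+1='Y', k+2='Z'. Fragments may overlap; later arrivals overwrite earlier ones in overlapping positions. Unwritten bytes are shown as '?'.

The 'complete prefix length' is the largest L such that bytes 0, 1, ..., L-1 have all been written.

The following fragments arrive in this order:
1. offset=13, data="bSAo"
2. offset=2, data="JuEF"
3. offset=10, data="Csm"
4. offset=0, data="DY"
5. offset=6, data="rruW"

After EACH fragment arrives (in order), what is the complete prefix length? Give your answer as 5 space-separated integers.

Fragment 1: offset=13 data="bSAo" -> buffer=?????????????bSAo -> prefix_len=0
Fragment 2: offset=2 data="JuEF" -> buffer=??JuEF???????bSAo -> prefix_len=0
Fragment 3: offset=10 data="Csm" -> buffer=??JuEF????CsmbSAo -> prefix_len=0
Fragment 4: offset=0 data="DY" -> buffer=DYJuEF????CsmbSAo -> prefix_len=6
Fragment 5: offset=6 data="rruW" -> buffer=DYJuEFrruWCsmbSAo -> prefix_len=17

Answer: 0 0 0 6 17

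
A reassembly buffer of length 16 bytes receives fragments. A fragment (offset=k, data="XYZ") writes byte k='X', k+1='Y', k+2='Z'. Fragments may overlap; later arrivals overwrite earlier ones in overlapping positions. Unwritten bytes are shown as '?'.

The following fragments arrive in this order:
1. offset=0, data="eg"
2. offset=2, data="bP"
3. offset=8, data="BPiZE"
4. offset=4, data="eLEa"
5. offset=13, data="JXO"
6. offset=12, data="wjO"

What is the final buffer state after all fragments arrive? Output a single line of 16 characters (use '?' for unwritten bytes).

Fragment 1: offset=0 data="eg" -> buffer=eg??????????????
Fragment 2: offset=2 data="bP" -> buffer=egbP????????????
Fragment 3: offset=8 data="BPiZE" -> buffer=egbP????BPiZE???
Fragment 4: offset=4 data="eLEa" -> buffer=egbPeLEaBPiZE???
Fragment 5: offset=13 data="JXO" -> buffer=egbPeLEaBPiZEJXO
Fragment 6: offset=12 data="wjO" -> buffer=egbPeLEaBPiZwjOO

Answer: egbPeLEaBPiZwjOO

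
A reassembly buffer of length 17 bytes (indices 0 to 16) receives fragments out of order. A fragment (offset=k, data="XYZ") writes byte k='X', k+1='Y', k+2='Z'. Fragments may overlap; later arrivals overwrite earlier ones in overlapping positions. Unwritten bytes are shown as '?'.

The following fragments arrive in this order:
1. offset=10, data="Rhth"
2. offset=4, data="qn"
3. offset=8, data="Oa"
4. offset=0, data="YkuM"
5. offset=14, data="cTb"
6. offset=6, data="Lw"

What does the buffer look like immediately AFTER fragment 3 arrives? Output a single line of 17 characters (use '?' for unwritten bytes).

Fragment 1: offset=10 data="Rhth" -> buffer=??????????Rhth???
Fragment 2: offset=4 data="qn" -> buffer=????qn????Rhth???
Fragment 3: offset=8 data="Oa" -> buffer=????qn??OaRhth???

Answer: ????qn??OaRhth???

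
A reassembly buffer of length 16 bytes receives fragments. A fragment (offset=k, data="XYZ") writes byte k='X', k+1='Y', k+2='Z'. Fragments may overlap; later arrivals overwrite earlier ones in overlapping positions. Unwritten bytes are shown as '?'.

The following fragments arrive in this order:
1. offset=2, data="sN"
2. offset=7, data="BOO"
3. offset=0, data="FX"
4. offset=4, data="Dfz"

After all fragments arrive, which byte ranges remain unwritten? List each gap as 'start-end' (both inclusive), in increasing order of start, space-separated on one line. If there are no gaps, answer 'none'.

Fragment 1: offset=2 len=2
Fragment 2: offset=7 len=3
Fragment 3: offset=0 len=2
Fragment 4: offset=4 len=3
Gaps: 10-15

Answer: 10-15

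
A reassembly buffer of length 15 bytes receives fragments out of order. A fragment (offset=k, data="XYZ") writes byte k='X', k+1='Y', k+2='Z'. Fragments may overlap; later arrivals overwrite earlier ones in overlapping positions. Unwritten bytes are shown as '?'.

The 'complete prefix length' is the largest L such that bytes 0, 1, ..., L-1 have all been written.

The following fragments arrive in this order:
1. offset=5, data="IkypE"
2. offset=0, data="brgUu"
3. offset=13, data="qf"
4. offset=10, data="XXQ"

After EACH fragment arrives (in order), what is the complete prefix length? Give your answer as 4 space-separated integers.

Fragment 1: offset=5 data="IkypE" -> buffer=?????IkypE????? -> prefix_len=0
Fragment 2: offset=0 data="brgUu" -> buffer=brgUuIkypE????? -> prefix_len=10
Fragment 3: offset=13 data="qf" -> buffer=brgUuIkypE???qf -> prefix_len=10
Fragment 4: offset=10 data="XXQ" -> buffer=brgUuIkypEXXQqf -> prefix_len=15

Answer: 0 10 10 15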